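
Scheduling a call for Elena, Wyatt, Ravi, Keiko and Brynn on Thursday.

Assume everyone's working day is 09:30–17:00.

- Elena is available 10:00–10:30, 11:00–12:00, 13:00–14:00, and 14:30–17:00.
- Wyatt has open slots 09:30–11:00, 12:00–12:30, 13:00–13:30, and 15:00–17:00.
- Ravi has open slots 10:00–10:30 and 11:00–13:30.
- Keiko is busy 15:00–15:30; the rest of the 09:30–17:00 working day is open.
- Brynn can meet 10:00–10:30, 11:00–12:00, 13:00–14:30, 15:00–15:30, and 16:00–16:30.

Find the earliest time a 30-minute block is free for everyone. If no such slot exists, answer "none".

10:00

Keiko free within 09:30–17:00: 09:30–15:00, 15:30–17:00.
Elena ∩ Wyatt: 10:00–10:30, 13:00–13:30, 15:00–17:00.
Elena ∩ Wyatt ∩ Ravi: 10:00–10:30, 13:00–13:30.
Elena ∩ Wyatt ∩ Ravi ∩ Keiko: 10:00–10:30, 13:00–13:30.
Elena ∩ Wyatt ∩ Ravi ∩ Keiko ∩ Brynn: 10:00–10:30, 13:00–13:30.
Windows ≥ 30 min: 10:00–10:30, 13:00–13:30.
Earliest such window starts at 10:00.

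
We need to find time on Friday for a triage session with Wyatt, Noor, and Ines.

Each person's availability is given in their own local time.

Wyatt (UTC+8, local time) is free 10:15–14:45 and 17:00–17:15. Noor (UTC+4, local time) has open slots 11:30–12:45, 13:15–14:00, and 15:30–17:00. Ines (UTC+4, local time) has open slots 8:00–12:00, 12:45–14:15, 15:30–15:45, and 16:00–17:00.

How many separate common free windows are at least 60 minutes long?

0

Wyatt → UTC: 02:15–06:45, 09:00–09:15.
Noor → UTC: 07:30–08:45, 09:15–10:00, 11:30–13:00.
Ines → UTC: 04:00–08:00, 08:45–10:15, 11:30–11:45, 12:00–13:00.
Wyatt ∩ Noor: (none).
Wyatt ∩ Noor ∩ Ines: (none).
Windows ≥ 60 min: (none).
That's 0 windows.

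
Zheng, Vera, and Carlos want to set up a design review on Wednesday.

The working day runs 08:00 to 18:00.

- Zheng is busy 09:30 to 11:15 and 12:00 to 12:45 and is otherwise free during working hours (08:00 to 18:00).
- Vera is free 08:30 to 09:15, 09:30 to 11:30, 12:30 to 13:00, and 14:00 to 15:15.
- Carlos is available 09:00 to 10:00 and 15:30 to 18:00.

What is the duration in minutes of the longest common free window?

15 minutes

Zheng free within 08:00–18:00: 08:00–09:30, 11:15–12:00, 12:45–18:00.
Zheng ∩ Vera: 08:30–09:15, 11:15–11:30, 12:45–13:00, 14:00–15:15.
Zheng ∩ Vera ∩ Carlos: 09:00–09:15.
Single common window of 15 minutes.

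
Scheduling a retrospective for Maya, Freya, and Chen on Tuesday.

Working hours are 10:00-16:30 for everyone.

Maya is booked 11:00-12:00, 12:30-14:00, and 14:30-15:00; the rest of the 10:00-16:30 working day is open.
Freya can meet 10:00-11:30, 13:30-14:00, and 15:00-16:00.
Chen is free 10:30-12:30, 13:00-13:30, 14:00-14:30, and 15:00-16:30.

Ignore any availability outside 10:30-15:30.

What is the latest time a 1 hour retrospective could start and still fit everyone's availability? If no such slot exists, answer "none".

none

Maya free within 10:00–16:30: 10:00–11:00, 12:00–12:30, 14:00–14:30, 15:00–16:30.
Maya ∩ Freya: 10:00–11:00, 15:00–16:00.
Maya ∩ Freya ∩ Chen: 10:30–11:00, 15:00–16:00.
Restricted to 10:30–15:30: 10:30–11:00, 15:00–15:30.
Windows ≥ 60 min: (none).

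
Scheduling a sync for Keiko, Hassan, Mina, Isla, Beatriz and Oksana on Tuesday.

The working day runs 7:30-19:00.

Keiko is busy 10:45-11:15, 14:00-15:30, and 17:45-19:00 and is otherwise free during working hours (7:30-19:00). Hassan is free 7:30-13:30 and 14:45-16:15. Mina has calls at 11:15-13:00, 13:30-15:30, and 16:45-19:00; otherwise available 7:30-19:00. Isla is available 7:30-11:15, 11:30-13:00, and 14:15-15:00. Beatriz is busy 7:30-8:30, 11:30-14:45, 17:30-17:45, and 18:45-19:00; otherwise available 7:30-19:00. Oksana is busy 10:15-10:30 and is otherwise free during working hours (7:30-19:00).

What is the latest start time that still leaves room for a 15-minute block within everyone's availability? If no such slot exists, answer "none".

10:30

Keiko free within 07:30–19:00: 07:30–10:45, 11:15–14:00, 15:30–17:45.
Mina free within 07:30–19:00: 07:30–11:15, 13:00–13:30, 15:30–16:45.
Beatriz free within 07:30–19:00: 08:30–11:30, 14:45–17:30, 17:45–18:45.
Oksana free within 07:30–19:00: 07:30–10:15, 10:30–19:00.
Keiko ∩ Hassan: 07:30–10:45, 11:15–13:30, 15:30–16:15.
Keiko ∩ Hassan ∩ Mina: 07:30–10:45, 13:00–13:30, 15:30–16:15.
Keiko ∩ Hassan ∩ Mina ∩ Isla: 07:30–10:45.
Keiko ∩ Hassan ∩ Mina ∩ Isla ∩ Beatriz: 08:30–10:45.
Keiko ∩ Hassan ∩ Mina ∩ Isla ∩ Beatriz ∩ Oksana: 08:30–10:15, 10:30–10:45.
Windows ≥ 15 min: 08:30–10:15, 10:30–10:45.
Latest start in the last window 10:30–10:45 is 10:45 − 15 min = 10:30.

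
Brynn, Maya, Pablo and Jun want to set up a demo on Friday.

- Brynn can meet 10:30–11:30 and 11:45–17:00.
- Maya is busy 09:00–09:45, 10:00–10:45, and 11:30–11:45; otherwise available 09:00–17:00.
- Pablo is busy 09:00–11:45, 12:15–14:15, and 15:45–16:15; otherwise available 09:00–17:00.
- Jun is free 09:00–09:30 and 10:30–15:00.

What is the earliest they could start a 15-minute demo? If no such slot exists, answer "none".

Maya free within 09:00–17:00: 09:45–10:00, 10:45–11:30, 11:45–17:00.
Pablo free within 09:00–17:00: 11:45–12:15, 14:15–15:45, 16:15–17:00.
Brynn ∩ Maya: 10:45–11:30, 11:45–17:00.
Brynn ∩ Maya ∩ Pablo: 11:45–12:15, 14:15–15:45, 16:15–17:00.
Brynn ∩ Maya ∩ Pablo ∩ Jun: 11:45–12:15, 14:15–15:00.
Windows ≥ 15 min: 11:45–12:15, 14:15–15:00.
Earliest such window starts at 11:45.

11:45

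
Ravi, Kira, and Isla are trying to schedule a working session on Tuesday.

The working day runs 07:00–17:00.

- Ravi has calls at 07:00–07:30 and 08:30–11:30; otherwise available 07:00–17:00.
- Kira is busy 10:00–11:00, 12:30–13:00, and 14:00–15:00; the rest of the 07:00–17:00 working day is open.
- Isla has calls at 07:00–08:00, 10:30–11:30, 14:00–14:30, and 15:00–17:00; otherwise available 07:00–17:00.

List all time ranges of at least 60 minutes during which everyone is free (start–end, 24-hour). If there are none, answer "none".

Ravi free within 07:00–17:00: 07:30–08:30, 11:30–17:00.
Kira free within 07:00–17:00: 07:00–10:00, 11:00–12:30, 13:00–14:00, 15:00–17:00.
Isla free within 07:00–17:00: 08:00–10:30, 11:30–14:00, 14:30–15:00.
Ravi ∩ Kira: 07:30–08:30, 11:30–12:30, 13:00–14:00, 15:00–17:00.
Ravi ∩ Kira ∩ Isla: 08:00–08:30, 11:30–12:30, 13:00–14:00.
Windows ≥ 60 min: 11:30–12:30, 13:00–14:00.

11:30–12:30, 13:00–14:00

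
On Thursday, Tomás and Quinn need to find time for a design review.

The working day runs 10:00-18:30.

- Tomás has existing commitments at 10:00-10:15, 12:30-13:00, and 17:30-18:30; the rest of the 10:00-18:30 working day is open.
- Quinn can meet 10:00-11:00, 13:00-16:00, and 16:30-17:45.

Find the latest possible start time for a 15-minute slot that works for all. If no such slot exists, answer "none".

17:15

Tomás free within 10:00–18:30: 10:15–12:30, 13:00–17:30.
Tomás ∩ Quinn: 10:15–11:00, 13:00–16:00, 16:30–17:30.
Windows ≥ 15 min: 10:15–11:00, 13:00–16:00, 16:30–17:30.
Latest start in the last window 16:30–17:30 is 17:30 − 15 min = 17:15.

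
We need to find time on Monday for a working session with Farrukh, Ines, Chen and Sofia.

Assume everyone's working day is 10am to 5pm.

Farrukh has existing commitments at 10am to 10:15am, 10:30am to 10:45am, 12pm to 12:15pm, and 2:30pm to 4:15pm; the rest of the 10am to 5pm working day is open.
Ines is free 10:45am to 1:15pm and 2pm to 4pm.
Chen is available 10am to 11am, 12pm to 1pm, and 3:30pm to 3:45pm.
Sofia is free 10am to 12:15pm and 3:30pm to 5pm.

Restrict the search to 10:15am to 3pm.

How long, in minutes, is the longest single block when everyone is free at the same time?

Farrukh free within 10:00–17:00: 10:15–10:30, 10:45–12:00, 12:15–14:30, 16:15–17:00.
Farrukh ∩ Ines: 10:45–12:00, 12:15–13:15, 14:00–14:30.
Farrukh ∩ Ines ∩ Chen: 10:45–11:00, 12:15–13:00.
Farrukh ∩ Ines ∩ Chen ∩ Sofia: 10:45–11:00.
Restricted to 10:15–15:00: 10:45–11:00.
Single common window of 15 minutes.

15 minutes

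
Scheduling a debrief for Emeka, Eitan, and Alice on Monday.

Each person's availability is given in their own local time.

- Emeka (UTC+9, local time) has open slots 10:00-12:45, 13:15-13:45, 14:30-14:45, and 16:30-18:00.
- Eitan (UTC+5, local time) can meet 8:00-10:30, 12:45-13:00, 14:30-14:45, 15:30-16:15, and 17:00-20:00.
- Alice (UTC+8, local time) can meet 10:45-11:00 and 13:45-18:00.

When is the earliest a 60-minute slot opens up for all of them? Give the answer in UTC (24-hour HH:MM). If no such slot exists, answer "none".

Emeka → UTC: 01:00–03:45, 04:15–04:45, 05:30–05:45, 07:30–09:00.
Eitan → UTC: 03:00–05:30, 07:45–08:00, 09:30–09:45, 10:30–11:15, 12:00–15:00.
Alice → UTC: 02:45–03:00, 05:45–10:00.
Emeka ∩ Eitan: 03:00–03:45, 04:15–04:45, 07:45–08:00.
Emeka ∩ Eitan ∩ Alice: 07:45–08:00.
Windows ≥ 60 min: (none).

none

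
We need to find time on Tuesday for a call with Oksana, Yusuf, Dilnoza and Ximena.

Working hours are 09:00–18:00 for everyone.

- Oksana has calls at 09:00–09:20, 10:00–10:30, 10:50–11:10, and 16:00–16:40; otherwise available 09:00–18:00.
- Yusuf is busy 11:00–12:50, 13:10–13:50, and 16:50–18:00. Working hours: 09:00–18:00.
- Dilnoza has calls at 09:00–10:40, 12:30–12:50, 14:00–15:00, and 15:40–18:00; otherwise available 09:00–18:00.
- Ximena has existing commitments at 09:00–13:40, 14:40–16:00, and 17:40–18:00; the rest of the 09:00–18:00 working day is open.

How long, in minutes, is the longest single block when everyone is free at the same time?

Oksana free within 09:00–18:00: 09:20–10:00, 10:30–10:50, 11:10–16:00, 16:40–18:00.
Yusuf free within 09:00–18:00: 09:00–11:00, 12:50–13:10, 13:50–16:50.
Dilnoza free within 09:00–18:00: 10:40–12:30, 12:50–14:00, 15:00–15:40.
Ximena free within 09:00–18:00: 13:40–14:40, 16:00–17:40.
Oksana ∩ Yusuf: 09:20–10:00, 10:30–10:50, 12:50–13:10, 13:50–16:00, 16:40–16:50.
Oksana ∩ Yusuf ∩ Dilnoza: 10:40–10:50, 12:50–13:10, 13:50–14:00, 15:00–15:40.
Oksana ∩ Yusuf ∩ Dilnoza ∩ Ximena: 13:50–14:00.
Single common window of 10 minutes.

10 minutes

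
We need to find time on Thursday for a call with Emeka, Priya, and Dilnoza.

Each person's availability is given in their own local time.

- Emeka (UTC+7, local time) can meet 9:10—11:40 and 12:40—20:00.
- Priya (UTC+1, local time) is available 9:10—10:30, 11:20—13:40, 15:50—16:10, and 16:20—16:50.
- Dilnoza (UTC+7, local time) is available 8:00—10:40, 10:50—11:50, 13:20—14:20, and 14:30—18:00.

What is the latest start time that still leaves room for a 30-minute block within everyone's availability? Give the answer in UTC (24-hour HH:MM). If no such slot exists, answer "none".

10:30

Emeka → UTC: 02:10–04:40, 05:40–13:00.
Priya → UTC: 08:10–09:30, 10:20–12:40, 14:50–15:10, 15:20–15:50.
Dilnoza → UTC: 01:00–03:40, 03:50–04:50, 06:20–07:20, 07:30–11:00.
Emeka ∩ Priya: 08:10–09:30, 10:20–12:40.
Emeka ∩ Priya ∩ Dilnoza: 08:10–09:30, 10:20–11:00.
Windows ≥ 30 min: 08:10–09:30, 10:20–11:00.
Latest start in the last window 10:20–11:00 is 11:00 − 30 min = 10:30.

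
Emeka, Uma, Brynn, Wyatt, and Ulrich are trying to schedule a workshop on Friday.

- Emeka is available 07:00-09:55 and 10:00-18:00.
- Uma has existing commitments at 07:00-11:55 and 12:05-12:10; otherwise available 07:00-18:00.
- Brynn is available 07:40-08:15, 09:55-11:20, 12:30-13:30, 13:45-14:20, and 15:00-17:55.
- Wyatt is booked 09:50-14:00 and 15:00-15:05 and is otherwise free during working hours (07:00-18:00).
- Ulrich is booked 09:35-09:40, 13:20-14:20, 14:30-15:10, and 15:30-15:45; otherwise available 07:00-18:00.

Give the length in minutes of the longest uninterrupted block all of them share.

130 minutes

Uma free within 07:00–18:00: 11:55–12:05, 12:10–18:00.
Wyatt free within 07:00–18:00: 07:00–09:50, 14:00–15:00, 15:05–18:00.
Ulrich free within 07:00–18:00: 07:00–09:35, 09:40–13:20, 14:20–14:30, 15:10–15:30, 15:45–18:00.
Emeka ∩ Uma: 11:55–12:05, 12:10–18:00.
Emeka ∩ Uma ∩ Brynn: 12:30–13:30, 13:45–14:20, 15:00–17:55.
Emeka ∩ Uma ∩ Brynn ∩ Wyatt: 14:00–14:20, 15:05–17:55.
Emeka ∩ Uma ∩ Brynn ∩ Wyatt ∩ Ulrich: 15:10–15:30, 15:45–17:55.
Common window lengths: 20, 130 min; longest is 130.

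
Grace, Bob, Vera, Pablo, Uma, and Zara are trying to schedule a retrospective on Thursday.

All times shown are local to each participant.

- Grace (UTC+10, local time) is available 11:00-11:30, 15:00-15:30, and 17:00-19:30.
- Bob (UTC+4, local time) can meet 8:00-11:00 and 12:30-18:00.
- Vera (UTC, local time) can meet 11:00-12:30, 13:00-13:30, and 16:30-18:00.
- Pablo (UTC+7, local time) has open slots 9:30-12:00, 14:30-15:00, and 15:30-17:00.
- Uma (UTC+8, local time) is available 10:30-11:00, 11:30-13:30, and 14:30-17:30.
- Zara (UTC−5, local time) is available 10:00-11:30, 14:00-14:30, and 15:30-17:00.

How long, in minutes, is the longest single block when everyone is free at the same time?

Grace → UTC: 01:00–01:30, 05:00–05:30, 07:00–09:30.
Bob → UTC: 04:00–07:00, 08:30–14:00.
Vera → UTC: 11:00–12:30, 13:00–13:30, 16:30–18:00.
Pablo → UTC: 02:30–05:00, 07:30–08:00, 08:30–10:00.
Uma → UTC: 02:30–03:00, 03:30–05:30, 06:30–09:30.
Zara → UTC: 15:00–16:30, 19:00–19:30, 20:30–22:00.
Grace ∩ Bob: 05:00–05:30, 08:30–09:30.
Grace ∩ Bob ∩ Vera: (none).
Grace ∩ Bob ∩ Vera ∩ Pablo: (none).
Grace ∩ Bob ∩ Vera ∩ Pablo ∩ Uma: (none).
Grace ∩ Bob ∩ Vera ∩ Pablo ∩ Uma ∩ Zara: (none).
No common window.

0 minutes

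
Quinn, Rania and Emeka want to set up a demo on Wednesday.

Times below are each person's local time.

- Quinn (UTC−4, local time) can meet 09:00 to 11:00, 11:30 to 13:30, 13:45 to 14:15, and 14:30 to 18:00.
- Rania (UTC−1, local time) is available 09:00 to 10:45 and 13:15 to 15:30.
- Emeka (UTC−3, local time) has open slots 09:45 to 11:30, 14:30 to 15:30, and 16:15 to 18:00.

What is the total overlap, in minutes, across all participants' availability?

15 minutes

Quinn → UTC: 13:00–15:00, 15:30–17:30, 17:45–18:15, 18:30–22:00.
Rania → UTC: 10:00–11:45, 14:15–16:30.
Emeka → UTC: 12:45–14:30, 17:30–18:30, 19:15–21:00.
Quinn ∩ Rania: 14:15–15:00, 15:30–16:30.
Quinn ∩ Rania ∩ Emeka: 14:15–14:30.
Total common minutes: 15.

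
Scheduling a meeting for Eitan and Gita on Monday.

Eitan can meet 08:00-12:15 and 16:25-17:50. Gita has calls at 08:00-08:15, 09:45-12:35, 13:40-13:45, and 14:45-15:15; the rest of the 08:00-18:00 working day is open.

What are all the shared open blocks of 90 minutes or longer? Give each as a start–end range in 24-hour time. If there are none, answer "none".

Gita free within 08:00–18:00: 08:15–09:45, 12:35–13:40, 13:45–14:45, 15:15–18:00.
Eitan ∩ Gita: 08:15–09:45, 16:25–17:50.
Windows ≥ 90 min: 08:15–09:45.

08:15–09:45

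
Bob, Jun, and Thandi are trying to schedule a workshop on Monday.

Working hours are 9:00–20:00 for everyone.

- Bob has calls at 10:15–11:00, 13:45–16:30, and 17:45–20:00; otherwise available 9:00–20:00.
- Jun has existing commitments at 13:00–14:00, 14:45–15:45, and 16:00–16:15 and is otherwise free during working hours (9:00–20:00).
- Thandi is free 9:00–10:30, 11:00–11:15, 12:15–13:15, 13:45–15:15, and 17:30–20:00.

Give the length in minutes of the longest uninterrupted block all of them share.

Bob free within 09:00–20:00: 09:00–10:15, 11:00–13:45, 16:30–17:45.
Jun free within 09:00–20:00: 09:00–13:00, 14:00–14:45, 15:45–16:00, 16:15–20:00.
Bob ∩ Jun: 09:00–10:15, 11:00–13:00, 16:30–17:45.
Bob ∩ Jun ∩ Thandi: 09:00–10:15, 11:00–11:15, 12:15–13:00, 17:30–17:45.
Common window lengths: 75, 15, 45, 15 min; longest is 75.

75 minutes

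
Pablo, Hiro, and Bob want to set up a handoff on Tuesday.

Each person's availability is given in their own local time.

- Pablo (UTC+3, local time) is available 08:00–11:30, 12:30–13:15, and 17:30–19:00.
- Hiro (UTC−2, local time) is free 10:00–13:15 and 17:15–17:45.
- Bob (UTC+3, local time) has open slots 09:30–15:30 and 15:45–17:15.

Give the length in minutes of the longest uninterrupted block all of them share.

Pablo → UTC: 05:00–08:30, 09:30–10:15, 14:30–16:00.
Hiro → UTC: 12:00–15:15, 19:15–19:45.
Bob → UTC: 06:30–12:30, 12:45–14:15.
Pablo ∩ Hiro: 14:30–15:15.
Pablo ∩ Hiro ∩ Bob: (none).
No common window.

0 minutes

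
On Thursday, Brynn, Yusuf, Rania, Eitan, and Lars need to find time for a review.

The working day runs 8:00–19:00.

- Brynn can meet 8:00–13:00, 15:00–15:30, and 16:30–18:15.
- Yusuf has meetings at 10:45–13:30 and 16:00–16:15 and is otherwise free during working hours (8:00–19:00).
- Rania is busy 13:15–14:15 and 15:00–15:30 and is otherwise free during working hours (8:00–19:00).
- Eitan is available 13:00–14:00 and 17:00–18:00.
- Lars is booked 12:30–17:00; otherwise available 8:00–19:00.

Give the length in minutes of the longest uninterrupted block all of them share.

Yusuf free within 08:00–19:00: 08:00–10:45, 13:30–16:00, 16:15–19:00.
Rania free within 08:00–19:00: 08:00–13:15, 14:15–15:00, 15:30–19:00.
Lars free within 08:00–19:00: 08:00–12:30, 17:00–19:00.
Brynn ∩ Yusuf: 08:00–10:45, 15:00–15:30, 16:30–18:15.
Brynn ∩ Yusuf ∩ Rania: 08:00–10:45, 16:30–18:15.
Brynn ∩ Yusuf ∩ Rania ∩ Eitan: 17:00–18:00.
Brynn ∩ Yusuf ∩ Rania ∩ Eitan ∩ Lars: 17:00–18:00.
Single common window of 60 minutes.

60 minutes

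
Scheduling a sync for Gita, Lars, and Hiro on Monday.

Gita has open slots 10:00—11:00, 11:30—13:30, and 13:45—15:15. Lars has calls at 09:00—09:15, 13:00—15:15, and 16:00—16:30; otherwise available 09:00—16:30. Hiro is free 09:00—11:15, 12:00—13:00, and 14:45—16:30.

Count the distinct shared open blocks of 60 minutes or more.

Lars free within 09:00–16:30: 09:15–13:00, 15:15–16:00.
Gita ∩ Lars: 10:00–11:00, 11:30–13:00.
Gita ∩ Lars ∩ Hiro: 10:00–11:00, 12:00–13:00.
Windows ≥ 60 min: 10:00–11:00, 12:00–13:00.
That's 2 windows.

2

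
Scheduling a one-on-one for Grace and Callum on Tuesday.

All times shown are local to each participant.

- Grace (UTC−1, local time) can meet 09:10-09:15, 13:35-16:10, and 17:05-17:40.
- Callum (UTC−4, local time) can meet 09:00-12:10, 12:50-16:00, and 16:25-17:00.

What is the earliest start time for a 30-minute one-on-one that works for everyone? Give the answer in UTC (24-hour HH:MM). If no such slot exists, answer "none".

Grace → UTC: 10:10–10:15, 14:35–17:10, 18:05–18:40.
Callum → UTC: 13:00–16:10, 16:50–20:00, 20:25–21:00.
Grace ∩ Callum: 14:35–16:10, 16:50–17:10, 18:05–18:40.
Windows ≥ 30 min: 14:35–16:10, 18:05–18:40.
Earliest such window starts at 14:35.

14:35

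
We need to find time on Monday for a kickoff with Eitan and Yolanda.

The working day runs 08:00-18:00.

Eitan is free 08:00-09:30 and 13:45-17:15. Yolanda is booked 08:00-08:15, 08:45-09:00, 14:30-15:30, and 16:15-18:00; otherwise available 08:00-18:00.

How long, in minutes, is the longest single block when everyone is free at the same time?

45 minutes

Yolanda free within 08:00–18:00: 08:15–08:45, 09:00–14:30, 15:30–16:15.
Eitan ∩ Yolanda: 08:15–08:45, 09:00–09:30, 13:45–14:30, 15:30–16:15.
Common window lengths: 30, 30, 45, 45 min; longest is 45.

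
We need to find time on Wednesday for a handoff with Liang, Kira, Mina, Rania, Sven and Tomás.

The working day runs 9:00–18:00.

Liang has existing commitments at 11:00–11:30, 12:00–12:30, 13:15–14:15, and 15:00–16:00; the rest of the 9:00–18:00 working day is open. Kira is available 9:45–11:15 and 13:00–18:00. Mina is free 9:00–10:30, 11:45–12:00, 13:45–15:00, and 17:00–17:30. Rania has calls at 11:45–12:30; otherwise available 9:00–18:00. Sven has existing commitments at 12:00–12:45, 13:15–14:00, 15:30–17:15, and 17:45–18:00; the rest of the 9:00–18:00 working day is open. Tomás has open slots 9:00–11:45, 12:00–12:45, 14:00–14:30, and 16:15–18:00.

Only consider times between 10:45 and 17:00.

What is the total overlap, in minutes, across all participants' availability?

Liang free within 09:00–18:00: 09:00–11:00, 11:30–12:00, 12:30–13:15, 14:15–15:00, 16:00–18:00.
Rania free within 09:00–18:00: 09:00–11:45, 12:30–18:00.
Sven free within 09:00–18:00: 09:00–12:00, 12:45–13:15, 14:00–15:30, 17:15–17:45.
Liang ∩ Kira: 09:45–11:00, 13:00–13:15, 14:15–15:00, 16:00–18:00.
Liang ∩ Kira ∩ Mina: 09:45–10:30, 14:15–15:00, 17:00–17:30.
Liang ∩ Kira ∩ Mina ∩ Rania: 09:45–10:30, 14:15–15:00, 17:00–17:30.
Liang ∩ Kira ∩ Mina ∩ Rania ∩ Sven: 09:45–10:30, 14:15–15:00, 17:15–17:30.
Liang ∩ Kira ∩ Mina ∩ Rania ∩ Sven ∩ Tomás: 09:45–10:30, 14:15–14:30, 17:15–17:30.
Restricted to 10:45–17:00: 14:15–14:30.
Total common minutes: 15.

15 minutes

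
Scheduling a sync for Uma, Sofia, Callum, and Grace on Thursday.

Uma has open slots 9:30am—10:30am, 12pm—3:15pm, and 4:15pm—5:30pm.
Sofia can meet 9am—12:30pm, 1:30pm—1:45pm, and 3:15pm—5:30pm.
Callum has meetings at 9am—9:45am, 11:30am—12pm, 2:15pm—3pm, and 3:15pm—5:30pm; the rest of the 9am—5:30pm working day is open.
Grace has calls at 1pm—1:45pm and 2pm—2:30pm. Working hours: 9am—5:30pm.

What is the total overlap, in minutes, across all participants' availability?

75 minutes

Callum free within 09:00–17:30: 09:45–11:30, 12:00–14:15, 15:00–15:15.
Grace free within 09:00–17:30: 09:00–13:00, 13:45–14:00, 14:30–17:30.
Uma ∩ Sofia: 09:30–10:30, 12:00–12:30, 13:30–13:45, 16:15–17:30.
Uma ∩ Sofia ∩ Callum: 09:45–10:30, 12:00–12:30, 13:30–13:45.
Uma ∩ Sofia ∩ Callum ∩ Grace: 09:45–10:30, 12:00–12:30.
Total common minutes: 45 + 30 = 75.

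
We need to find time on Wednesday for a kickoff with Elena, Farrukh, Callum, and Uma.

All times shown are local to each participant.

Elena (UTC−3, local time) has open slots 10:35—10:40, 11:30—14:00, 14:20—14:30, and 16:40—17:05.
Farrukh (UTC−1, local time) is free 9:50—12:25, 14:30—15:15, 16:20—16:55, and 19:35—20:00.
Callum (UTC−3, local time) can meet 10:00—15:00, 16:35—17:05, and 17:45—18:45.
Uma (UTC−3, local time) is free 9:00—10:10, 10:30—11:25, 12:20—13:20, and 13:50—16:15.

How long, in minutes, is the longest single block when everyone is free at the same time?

Elena → UTC: 13:35–13:40, 14:30–17:00, 17:20–17:30, 19:40–20:05.
Farrukh → UTC: 10:50–13:25, 15:30–16:15, 17:20–17:55, 20:35–21:00.
Callum → UTC: 13:00–18:00, 19:35–20:05, 20:45–21:45.
Uma → UTC: 12:00–13:10, 13:30–14:25, 15:20–16:20, 16:50–19:15.
Elena ∩ Farrukh: 15:30–16:15, 17:20–17:30.
Elena ∩ Farrukh ∩ Callum: 15:30–16:15, 17:20–17:30.
Elena ∩ Farrukh ∩ Callum ∩ Uma: 15:30–16:15, 17:20–17:30.
Common window lengths: 45, 10 min; longest is 45.

45 minutes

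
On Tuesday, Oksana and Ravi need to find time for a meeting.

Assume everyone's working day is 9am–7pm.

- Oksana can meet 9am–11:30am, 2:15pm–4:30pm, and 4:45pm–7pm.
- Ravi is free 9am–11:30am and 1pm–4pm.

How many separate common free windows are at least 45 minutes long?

2

Oksana ∩ Ravi: 09:00–11:30, 14:15–16:00.
Windows ≥ 45 min: 09:00–11:30, 14:15–16:00.
That's 2 windows.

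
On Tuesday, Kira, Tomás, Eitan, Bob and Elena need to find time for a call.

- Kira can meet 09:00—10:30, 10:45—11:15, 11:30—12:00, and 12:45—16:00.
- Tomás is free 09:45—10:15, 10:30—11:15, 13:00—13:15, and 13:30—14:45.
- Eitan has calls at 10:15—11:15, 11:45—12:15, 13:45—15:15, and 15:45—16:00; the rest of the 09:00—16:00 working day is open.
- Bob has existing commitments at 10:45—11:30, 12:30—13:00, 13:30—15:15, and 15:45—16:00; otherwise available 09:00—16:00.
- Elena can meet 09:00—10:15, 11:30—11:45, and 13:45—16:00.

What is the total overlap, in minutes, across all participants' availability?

30 minutes

Eitan free within 09:00–16:00: 09:00–10:15, 11:15–11:45, 12:15–13:45, 15:15–15:45.
Bob free within 09:00–16:00: 09:00–10:45, 11:30–12:30, 13:00–13:30, 15:15–15:45.
Kira ∩ Tomás: 09:45–10:15, 10:45–11:15, 13:00–13:15, 13:30–14:45.
Kira ∩ Tomás ∩ Eitan: 09:45–10:15, 13:00–13:15, 13:30–13:45.
Kira ∩ Tomás ∩ Eitan ∩ Bob: 09:45–10:15, 13:00–13:15.
Kira ∩ Tomás ∩ Eitan ∩ Bob ∩ Elena: 09:45–10:15.
Total common minutes: 30.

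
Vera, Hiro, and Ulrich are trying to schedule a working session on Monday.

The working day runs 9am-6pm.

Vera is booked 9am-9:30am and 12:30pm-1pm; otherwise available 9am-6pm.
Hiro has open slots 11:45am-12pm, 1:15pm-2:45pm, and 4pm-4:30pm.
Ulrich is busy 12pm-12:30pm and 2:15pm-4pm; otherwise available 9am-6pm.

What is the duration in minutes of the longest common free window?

Vera free within 09:00–18:00: 09:30–12:30, 13:00–18:00.
Ulrich free within 09:00–18:00: 09:00–12:00, 12:30–14:15, 16:00–18:00.
Vera ∩ Hiro: 11:45–12:00, 13:15–14:45, 16:00–16:30.
Vera ∩ Hiro ∩ Ulrich: 11:45–12:00, 13:15–14:15, 16:00–16:30.
Common window lengths: 15, 60, 30 min; longest is 60.

60 minutes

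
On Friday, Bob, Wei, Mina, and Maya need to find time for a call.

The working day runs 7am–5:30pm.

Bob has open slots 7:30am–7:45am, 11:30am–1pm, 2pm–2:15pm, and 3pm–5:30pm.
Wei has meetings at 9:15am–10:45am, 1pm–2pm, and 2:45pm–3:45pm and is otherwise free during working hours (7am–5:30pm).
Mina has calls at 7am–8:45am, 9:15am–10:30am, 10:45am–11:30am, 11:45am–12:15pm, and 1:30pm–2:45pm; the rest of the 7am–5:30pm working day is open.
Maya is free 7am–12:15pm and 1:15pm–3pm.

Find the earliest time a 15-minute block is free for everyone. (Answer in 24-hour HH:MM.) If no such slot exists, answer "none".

Wei free within 07:00–17:30: 07:00–09:15, 10:45–13:00, 14:00–14:45, 15:45–17:30.
Mina free within 07:00–17:30: 08:45–09:15, 10:30–10:45, 11:30–11:45, 12:15–13:30, 14:45–17:30.
Bob ∩ Wei: 07:30–07:45, 11:30–13:00, 14:00–14:15, 15:45–17:30.
Bob ∩ Wei ∩ Mina: 11:30–11:45, 12:15–13:00, 15:45–17:30.
Bob ∩ Wei ∩ Mina ∩ Maya: 11:30–11:45.
Windows ≥ 15 min: 11:30–11:45.
Earliest such window starts at 11:30.

11:30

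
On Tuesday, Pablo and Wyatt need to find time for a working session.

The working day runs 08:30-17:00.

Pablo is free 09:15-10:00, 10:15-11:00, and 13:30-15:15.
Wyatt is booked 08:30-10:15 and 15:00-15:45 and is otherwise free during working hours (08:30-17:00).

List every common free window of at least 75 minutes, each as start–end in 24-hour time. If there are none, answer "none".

13:30–15:00

Wyatt free within 08:30–17:00: 10:15–15:00, 15:45–17:00.
Pablo ∩ Wyatt: 10:15–11:00, 13:30–15:00.
Windows ≥ 75 min: 13:30–15:00.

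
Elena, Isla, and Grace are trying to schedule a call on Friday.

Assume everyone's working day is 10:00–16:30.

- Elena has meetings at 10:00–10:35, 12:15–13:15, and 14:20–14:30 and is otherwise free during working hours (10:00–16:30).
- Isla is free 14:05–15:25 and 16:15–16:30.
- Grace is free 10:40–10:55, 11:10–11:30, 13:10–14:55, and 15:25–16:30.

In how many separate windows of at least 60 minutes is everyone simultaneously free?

0

Elena free within 10:00–16:30: 10:35–12:15, 13:15–14:20, 14:30–16:30.
Elena ∩ Isla: 14:05–14:20, 14:30–15:25, 16:15–16:30.
Elena ∩ Isla ∩ Grace: 14:05–14:20, 14:30–14:55, 16:15–16:30.
Windows ≥ 60 min: (none).
That's 0 windows.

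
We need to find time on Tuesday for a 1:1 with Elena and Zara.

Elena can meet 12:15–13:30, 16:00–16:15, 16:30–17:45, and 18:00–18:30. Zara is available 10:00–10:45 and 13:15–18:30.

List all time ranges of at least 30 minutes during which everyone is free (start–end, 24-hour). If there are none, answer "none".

Elena ∩ Zara: 13:15–13:30, 16:00–16:15, 16:30–17:45, 18:00–18:30.
Windows ≥ 30 min: 16:30–17:45, 18:00–18:30.

16:30–17:45, 18:00–18:30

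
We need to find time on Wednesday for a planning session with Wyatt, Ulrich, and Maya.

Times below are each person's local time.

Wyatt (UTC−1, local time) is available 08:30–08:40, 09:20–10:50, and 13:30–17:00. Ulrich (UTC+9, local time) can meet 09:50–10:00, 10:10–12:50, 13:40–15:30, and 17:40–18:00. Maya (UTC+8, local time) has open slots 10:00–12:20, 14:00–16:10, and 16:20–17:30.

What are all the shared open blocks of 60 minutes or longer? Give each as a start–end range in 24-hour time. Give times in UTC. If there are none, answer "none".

none

Wyatt → UTC: 09:30–09:40, 10:20–11:50, 14:30–18:00.
Ulrich → UTC: 00:50–01:00, 01:10–03:50, 04:40–06:30, 08:40–09:00.
Maya → UTC: 02:00–04:20, 06:00–08:10, 08:20–09:30.
Wyatt ∩ Ulrich: (none).
Wyatt ∩ Ulrich ∩ Maya: (none).
Windows ≥ 60 min: (none).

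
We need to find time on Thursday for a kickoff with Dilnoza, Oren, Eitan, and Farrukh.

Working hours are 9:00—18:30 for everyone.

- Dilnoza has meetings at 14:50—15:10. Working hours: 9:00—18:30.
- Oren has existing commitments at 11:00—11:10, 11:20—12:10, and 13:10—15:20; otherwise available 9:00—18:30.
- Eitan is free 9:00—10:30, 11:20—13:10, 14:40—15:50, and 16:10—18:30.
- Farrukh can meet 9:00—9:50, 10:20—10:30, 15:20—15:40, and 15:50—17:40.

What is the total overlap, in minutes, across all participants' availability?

170 minutes

Dilnoza free within 09:00–18:30: 09:00–14:50, 15:10–18:30.
Oren free within 09:00–18:30: 09:00–11:00, 11:10–11:20, 12:10–13:10, 15:20–18:30.
Dilnoza ∩ Oren: 09:00–11:00, 11:10–11:20, 12:10–13:10, 15:20–18:30.
Dilnoza ∩ Oren ∩ Eitan: 09:00–10:30, 12:10–13:10, 15:20–15:50, 16:10–18:30.
Dilnoza ∩ Oren ∩ Eitan ∩ Farrukh: 09:00–09:50, 10:20–10:30, 15:20–15:40, 16:10–17:40.
Total common minutes: 50 + 10 + 20 + 90 = 170.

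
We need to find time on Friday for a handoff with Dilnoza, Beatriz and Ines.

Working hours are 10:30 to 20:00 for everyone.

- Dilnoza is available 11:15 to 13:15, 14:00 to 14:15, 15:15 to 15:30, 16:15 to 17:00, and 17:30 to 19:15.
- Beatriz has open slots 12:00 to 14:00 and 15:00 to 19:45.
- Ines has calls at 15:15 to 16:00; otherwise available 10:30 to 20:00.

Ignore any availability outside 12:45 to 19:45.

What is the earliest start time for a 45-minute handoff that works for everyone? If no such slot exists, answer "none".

16:15

Ines free within 10:30–20:00: 10:30–15:15, 16:00–20:00.
Dilnoza ∩ Beatriz: 12:00–13:15, 15:15–15:30, 16:15–17:00, 17:30–19:15.
Dilnoza ∩ Beatriz ∩ Ines: 12:00–13:15, 16:15–17:00, 17:30–19:15.
Restricted to 12:45–19:45: 12:45–13:15, 16:15–17:00, 17:30–19:15.
Windows ≥ 45 min: 16:15–17:00, 17:30–19:15.
Earliest such window starts at 16:15.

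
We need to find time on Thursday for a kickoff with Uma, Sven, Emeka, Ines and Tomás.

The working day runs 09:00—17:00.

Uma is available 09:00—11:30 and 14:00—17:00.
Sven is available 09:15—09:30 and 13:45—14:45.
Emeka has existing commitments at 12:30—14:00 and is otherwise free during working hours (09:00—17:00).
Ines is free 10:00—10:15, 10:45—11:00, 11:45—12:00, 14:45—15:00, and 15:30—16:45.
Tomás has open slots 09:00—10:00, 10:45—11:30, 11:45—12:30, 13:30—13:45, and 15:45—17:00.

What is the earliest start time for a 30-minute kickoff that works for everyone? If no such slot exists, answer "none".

Emeka free within 09:00–17:00: 09:00–12:30, 14:00–17:00.
Uma ∩ Sven: 09:15–09:30, 14:00–14:45.
Uma ∩ Sven ∩ Emeka: 09:15–09:30, 14:00–14:45.
Uma ∩ Sven ∩ Emeka ∩ Ines: (none).
Uma ∩ Sven ∩ Emeka ∩ Ines ∩ Tomás: (none).
Windows ≥ 30 min: (none).

none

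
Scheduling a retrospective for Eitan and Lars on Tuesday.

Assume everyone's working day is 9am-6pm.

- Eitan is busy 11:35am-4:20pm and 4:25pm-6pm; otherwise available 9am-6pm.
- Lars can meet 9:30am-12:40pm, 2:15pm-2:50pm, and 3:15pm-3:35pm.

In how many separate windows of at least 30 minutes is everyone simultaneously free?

1

Eitan free within 09:00–18:00: 09:00–11:35, 16:20–16:25.
Eitan ∩ Lars: 09:30–11:35.
Windows ≥ 30 min: 09:30–11:35.
That's 1 window.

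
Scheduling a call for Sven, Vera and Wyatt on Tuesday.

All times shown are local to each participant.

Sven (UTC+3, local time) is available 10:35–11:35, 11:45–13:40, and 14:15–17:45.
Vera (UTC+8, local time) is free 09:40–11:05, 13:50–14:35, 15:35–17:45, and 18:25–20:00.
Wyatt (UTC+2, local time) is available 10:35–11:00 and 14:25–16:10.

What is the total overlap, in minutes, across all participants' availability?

15 minutes

Sven → UTC: 07:35–08:35, 08:45–10:40, 11:15–14:45.
Vera → UTC: 01:40–03:05, 05:50–06:35, 07:35–09:45, 10:25–12:00.
Wyatt → UTC: 08:35–09:00, 12:25–14:10.
Sven ∩ Vera: 07:35–08:35, 08:45–09:45, 10:25–10:40, 11:15–12:00.
Sven ∩ Vera ∩ Wyatt: 08:45–09:00.
Total common minutes: 15.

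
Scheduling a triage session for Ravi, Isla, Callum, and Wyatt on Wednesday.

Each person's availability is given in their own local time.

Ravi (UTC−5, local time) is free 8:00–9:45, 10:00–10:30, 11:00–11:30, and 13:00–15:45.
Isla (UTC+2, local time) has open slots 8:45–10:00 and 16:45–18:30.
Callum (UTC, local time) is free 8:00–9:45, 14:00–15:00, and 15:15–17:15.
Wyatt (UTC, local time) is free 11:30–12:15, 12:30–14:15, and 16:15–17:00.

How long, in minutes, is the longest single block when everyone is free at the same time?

Ravi → UTC: 13:00–14:45, 15:00–15:30, 16:00–16:30, 18:00–20:45.
Isla → UTC: 06:45–08:00, 14:45–16:30.
Callum → UTC: 08:00–09:45, 14:00–15:00, 15:15–17:15.
Wyatt → UTC: 11:30–12:15, 12:30–14:15, 16:15–17:00.
Ravi ∩ Isla: 15:00–15:30, 16:00–16:30.
Ravi ∩ Isla ∩ Callum: 15:15–15:30, 16:00–16:30.
Ravi ∩ Isla ∩ Callum ∩ Wyatt: 16:15–16:30.
Single common window of 15 minutes.

15 minutes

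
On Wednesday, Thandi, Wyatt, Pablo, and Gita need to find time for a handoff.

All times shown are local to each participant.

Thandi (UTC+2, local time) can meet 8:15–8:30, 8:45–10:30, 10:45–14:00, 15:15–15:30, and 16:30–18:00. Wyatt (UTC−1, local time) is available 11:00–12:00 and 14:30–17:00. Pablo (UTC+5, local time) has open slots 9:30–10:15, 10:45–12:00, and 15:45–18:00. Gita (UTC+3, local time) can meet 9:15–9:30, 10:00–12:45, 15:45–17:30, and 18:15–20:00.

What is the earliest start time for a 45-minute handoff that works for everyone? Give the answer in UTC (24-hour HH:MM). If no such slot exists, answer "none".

none

Thandi → UTC: 06:15–06:30, 06:45–08:30, 08:45–12:00, 13:15–13:30, 14:30–16:00.
Wyatt → UTC: 12:00–13:00, 15:30–18:00.
Pablo → UTC: 04:30–05:15, 05:45–07:00, 10:45–13:00.
Gita → UTC: 06:15–06:30, 07:00–09:45, 12:45–14:30, 15:15–17:00.
Thandi ∩ Wyatt: 15:30–16:00.
Thandi ∩ Wyatt ∩ Pablo: (none).
Thandi ∩ Wyatt ∩ Pablo ∩ Gita: (none).
Windows ≥ 45 min: (none).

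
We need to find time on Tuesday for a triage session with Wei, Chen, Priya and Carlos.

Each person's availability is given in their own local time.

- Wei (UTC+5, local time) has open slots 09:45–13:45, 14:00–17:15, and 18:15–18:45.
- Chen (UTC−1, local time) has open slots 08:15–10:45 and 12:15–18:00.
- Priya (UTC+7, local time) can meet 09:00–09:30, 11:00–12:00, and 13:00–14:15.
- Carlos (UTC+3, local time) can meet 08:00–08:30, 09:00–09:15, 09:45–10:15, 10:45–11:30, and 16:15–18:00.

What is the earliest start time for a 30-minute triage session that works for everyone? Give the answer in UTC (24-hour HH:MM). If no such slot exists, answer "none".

Wei → UTC: 04:45–08:45, 09:00–12:15, 13:15–13:45.
Chen → UTC: 09:15–11:45, 13:15–19:00.
Priya → UTC: 02:00–02:30, 04:00–05:00, 06:00–07:15.
Carlos → UTC: 05:00–05:30, 06:00–06:15, 06:45–07:15, 07:45–08:30, 13:15–15:00.
Wei ∩ Chen: 09:15–11:45, 13:15–13:45.
Wei ∩ Chen ∩ Priya: (none).
Wei ∩ Chen ∩ Priya ∩ Carlos: (none).
Windows ≥ 30 min: (none).

none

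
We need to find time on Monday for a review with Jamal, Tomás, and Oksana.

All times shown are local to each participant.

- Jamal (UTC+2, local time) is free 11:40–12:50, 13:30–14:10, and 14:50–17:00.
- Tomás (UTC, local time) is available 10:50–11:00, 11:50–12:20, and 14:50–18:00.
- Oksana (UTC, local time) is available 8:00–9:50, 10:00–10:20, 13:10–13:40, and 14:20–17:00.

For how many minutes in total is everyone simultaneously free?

Jamal → UTC: 09:40–10:50, 11:30–12:10, 12:50–15:00.
Tomás → UTC: 10:50–11:00, 11:50–12:20, 14:50–18:00.
Oksana → UTC: 08:00–09:50, 10:00–10:20, 13:10–13:40, 14:20–17:00.
Jamal ∩ Tomás: 11:50–12:10, 14:50–15:00.
Jamal ∩ Tomás ∩ Oksana: 14:50–15:00.
Total common minutes: 10.

10 minutes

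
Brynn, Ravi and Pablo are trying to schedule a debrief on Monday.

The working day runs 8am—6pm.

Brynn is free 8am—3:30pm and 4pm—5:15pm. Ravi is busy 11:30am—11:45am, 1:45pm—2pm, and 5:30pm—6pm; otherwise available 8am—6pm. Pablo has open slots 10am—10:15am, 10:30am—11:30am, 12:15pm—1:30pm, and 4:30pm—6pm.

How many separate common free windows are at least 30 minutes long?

3

Ravi free within 08:00–18:00: 08:00–11:30, 11:45–13:45, 14:00–17:30.
Brynn ∩ Ravi: 08:00–11:30, 11:45–13:45, 14:00–15:30, 16:00–17:15.
Brynn ∩ Ravi ∩ Pablo: 10:00–10:15, 10:30–11:30, 12:15–13:30, 16:30–17:15.
Windows ≥ 30 min: 10:30–11:30, 12:15–13:30, 16:30–17:15.
That's 3 windows.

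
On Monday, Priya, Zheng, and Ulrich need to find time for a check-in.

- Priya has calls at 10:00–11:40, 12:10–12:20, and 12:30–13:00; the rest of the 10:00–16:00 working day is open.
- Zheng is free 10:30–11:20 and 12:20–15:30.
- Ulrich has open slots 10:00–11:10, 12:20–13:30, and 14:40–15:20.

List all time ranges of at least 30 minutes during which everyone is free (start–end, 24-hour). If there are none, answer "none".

13:00–13:30, 14:40–15:20

Priya free within 10:00–16:00: 11:40–12:10, 12:20–12:30, 13:00–16:00.
Priya ∩ Zheng: 12:20–12:30, 13:00–15:30.
Priya ∩ Zheng ∩ Ulrich: 12:20–12:30, 13:00–13:30, 14:40–15:20.
Windows ≥ 30 min: 13:00–13:30, 14:40–15:20.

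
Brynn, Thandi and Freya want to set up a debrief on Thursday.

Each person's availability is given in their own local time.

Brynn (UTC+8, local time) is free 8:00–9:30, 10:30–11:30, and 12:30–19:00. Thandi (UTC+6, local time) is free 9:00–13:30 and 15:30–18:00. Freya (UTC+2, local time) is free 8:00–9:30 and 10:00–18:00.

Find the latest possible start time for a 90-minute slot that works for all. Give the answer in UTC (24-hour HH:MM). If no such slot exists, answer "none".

Brynn → UTC: 00:00–01:30, 02:30–03:30, 04:30–11:00.
Thandi → UTC: 03:00–07:30, 09:30–12:00.
Freya → UTC: 06:00–07:30, 08:00–16:00.
Brynn ∩ Thandi: 03:00–03:30, 04:30–07:30, 09:30–11:00.
Brynn ∩ Thandi ∩ Freya: 06:00–07:30, 09:30–11:00.
Windows ≥ 90 min: 06:00–07:30, 09:30–11:00.
Latest start in the last window 09:30–11:00 is 11:00 − 90 min = 09:30.

09:30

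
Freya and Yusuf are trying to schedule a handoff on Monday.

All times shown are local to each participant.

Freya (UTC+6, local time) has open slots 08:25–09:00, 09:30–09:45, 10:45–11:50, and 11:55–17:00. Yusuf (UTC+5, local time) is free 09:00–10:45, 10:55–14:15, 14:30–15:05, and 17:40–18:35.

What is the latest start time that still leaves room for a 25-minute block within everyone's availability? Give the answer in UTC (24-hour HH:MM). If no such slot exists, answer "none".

09:40

Freya → UTC: 02:25–03:00, 03:30–03:45, 04:45–05:50, 05:55–11:00.
Yusuf → UTC: 04:00–05:45, 05:55–09:15, 09:30–10:05, 12:40–13:35.
Freya ∩ Yusuf: 04:45–05:45, 05:55–09:15, 09:30–10:05.
Windows ≥ 25 min: 04:45–05:45, 05:55–09:15, 09:30–10:05.
Latest start in the last window 09:30–10:05 is 10:05 − 25 min = 09:40.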